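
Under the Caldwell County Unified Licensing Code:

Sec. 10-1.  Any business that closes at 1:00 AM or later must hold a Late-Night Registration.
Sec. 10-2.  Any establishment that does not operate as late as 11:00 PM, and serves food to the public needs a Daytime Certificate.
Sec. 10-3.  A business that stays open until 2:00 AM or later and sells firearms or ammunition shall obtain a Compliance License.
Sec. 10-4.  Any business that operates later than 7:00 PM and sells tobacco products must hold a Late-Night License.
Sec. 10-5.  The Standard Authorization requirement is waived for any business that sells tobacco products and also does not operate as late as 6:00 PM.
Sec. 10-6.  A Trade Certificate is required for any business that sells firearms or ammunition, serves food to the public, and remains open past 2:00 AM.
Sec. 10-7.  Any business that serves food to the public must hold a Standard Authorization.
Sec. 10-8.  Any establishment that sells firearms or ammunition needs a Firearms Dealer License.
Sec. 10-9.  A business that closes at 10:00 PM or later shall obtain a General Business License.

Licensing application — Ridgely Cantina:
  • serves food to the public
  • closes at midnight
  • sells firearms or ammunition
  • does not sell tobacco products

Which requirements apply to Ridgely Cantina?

Firearms Dealer License, General Business License, Standard Authorization

Sec. 10-1. closes midnight, at/before 1:00 AM → Late-Night Registration not required.
Sec. 10-2. closes midnight, after 11:00 PM; serves food to the public → Daytime Certificate not required.
Sec. 10-3. closes midnight, at/before 2:00 AM; sells firearms or ammunition → Compliance License not required.
Sec. 10-4. closes midnight, after 7:00 PM; does not sell tobacco products → Late-Night License not required.
Sec. 10-5. does not sell tobacco products; closes midnight, after 6:00 PM → Standard Authorization exemption does not apply.
Sec. 10-6. sells firearms or ammunition; serves food to the public; closes midnight, at/before 2:00 AM → Trade Certificate not required.
Sec. 10-7. serves food to the public → Standard Authorization required.
Sec. 10-8. sells firearms or ammunition → Firearms Dealer License required.
Sec. 10-9. closes midnight, after 10:00 PM → General Business License required.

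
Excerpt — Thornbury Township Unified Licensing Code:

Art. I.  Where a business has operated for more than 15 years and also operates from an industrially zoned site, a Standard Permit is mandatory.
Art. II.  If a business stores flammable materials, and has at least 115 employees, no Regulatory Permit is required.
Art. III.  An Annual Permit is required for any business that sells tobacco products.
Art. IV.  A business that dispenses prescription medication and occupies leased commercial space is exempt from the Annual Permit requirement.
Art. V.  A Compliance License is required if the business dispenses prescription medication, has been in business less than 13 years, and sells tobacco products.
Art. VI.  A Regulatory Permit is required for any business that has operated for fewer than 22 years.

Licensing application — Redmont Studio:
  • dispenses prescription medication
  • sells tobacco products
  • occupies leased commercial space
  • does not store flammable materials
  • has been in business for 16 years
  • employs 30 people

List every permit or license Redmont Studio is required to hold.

Regulatory Permit

Art. I. years in business 16 > 15; occupies leased commercial space (not: operates from an industrially zoned site) → Standard Permit not required.
Art. II. does not store flammable materials; employees 30 < 115 → Regulatory Permit exemption does not apply.
Art. III. sells tobacco products → Annual Permit required.
Art. IV. dispenses prescription medication; occupies leased commercial space → exempt from Annual Permit.
Art. V. dispenses prescription medication; years in business 16 ≥ 13; sells tobacco products → Compliance License not required.
Art. VI. years in business 16 < 22 → Regulatory Permit required.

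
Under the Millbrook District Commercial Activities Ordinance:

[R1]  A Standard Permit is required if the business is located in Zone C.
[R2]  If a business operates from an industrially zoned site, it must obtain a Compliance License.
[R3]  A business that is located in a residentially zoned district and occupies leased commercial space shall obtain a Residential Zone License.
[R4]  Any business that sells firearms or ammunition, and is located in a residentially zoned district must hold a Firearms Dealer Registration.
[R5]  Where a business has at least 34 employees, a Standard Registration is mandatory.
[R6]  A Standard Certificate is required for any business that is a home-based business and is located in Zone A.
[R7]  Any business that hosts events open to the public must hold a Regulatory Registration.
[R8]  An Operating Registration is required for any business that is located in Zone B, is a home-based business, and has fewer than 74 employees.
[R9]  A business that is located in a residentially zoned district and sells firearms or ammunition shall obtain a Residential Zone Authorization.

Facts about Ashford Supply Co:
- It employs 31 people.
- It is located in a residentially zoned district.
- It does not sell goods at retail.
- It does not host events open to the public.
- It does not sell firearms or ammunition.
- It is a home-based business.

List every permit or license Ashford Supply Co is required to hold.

None

[R1] is located in a residentially zoned district (not: is located in Zone C) → Standard Permit not required.
[R2] is a home-based business (not: operates from an industrially zoned site) → Compliance License not required.
[R3] is located in a residentially zoned district; is a home-based business (not: occupies leased commercial space) → Residential Zone License not required.
[R4] does not sell firearms or ammunition; is located in a residentially zoned district → Firearms Dealer Registration not required.
[R5] employees 31 < 34 → Standard Registration not required.
[R6] is a home-based business; is located in a residentially zoned district (not: is located in Zone A) → Standard Certificate not required.
[R7] does not host events open to the public → Regulatory Registration not required.
[R8] is located in a residentially zoned district (not: is located in Zone B); is a home-based business; employees 31 < 74 → Operating Registration not required.
[R9] is located in a residentially zoned district; does not sell firearms or ammunition → Residential Zone Authorization not required.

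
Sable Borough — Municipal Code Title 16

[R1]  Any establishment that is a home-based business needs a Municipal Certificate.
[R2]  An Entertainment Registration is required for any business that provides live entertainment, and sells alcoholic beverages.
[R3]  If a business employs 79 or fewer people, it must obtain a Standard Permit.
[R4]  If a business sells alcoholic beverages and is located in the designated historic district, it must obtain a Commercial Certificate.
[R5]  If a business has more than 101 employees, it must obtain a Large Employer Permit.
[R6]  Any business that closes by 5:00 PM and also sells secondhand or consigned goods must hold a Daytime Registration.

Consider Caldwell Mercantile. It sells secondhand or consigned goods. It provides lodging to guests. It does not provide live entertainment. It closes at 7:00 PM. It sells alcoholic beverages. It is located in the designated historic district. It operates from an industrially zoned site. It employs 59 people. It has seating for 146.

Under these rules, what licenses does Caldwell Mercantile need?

[R1] operates from an industrially zoned site (not: is a home-based business) → Municipal Certificate not required.
[R2] does not provide live entertainment; sells alcoholic beverages → Entertainment Registration not required.
[R3] employees 59 ≤ 79 → Standard Permit required.
[R4] sells alcoholic beverages; is located in the designated historic district → Commercial Certificate required.
[R5] employees 59 ≤ 101 → Large Employer Permit not required.
[R6] closes 7:00 PM, after 5:00 PM; sells secondhand or consigned goods → Daytime Registration not required.

Commercial Certificate, Standard Permit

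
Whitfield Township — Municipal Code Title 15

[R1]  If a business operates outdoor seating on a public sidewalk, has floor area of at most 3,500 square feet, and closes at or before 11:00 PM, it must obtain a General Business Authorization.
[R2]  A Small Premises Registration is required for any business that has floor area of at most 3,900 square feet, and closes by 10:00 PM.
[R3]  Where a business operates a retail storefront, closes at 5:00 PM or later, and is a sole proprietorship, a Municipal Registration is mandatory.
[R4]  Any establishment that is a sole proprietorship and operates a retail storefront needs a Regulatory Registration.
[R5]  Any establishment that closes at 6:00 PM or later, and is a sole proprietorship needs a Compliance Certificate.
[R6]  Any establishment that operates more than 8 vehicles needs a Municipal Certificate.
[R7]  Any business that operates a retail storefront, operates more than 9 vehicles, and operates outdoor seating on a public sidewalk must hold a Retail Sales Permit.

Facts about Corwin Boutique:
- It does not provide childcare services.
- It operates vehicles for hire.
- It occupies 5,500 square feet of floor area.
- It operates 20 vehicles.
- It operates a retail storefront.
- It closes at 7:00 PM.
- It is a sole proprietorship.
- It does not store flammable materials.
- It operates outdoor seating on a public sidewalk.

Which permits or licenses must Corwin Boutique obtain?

Compliance Certificate, Municipal Certificate, Municipal Registration, Regulatory Registration, Retail Sales Permit

[R1] operates outdoor seating on a public sidewalk; floor area 5,500 square feet > 3,500 square feet; closes 7:00 PM, at/before 11:00 PM → General Business Authorization not required.
[R2] floor area 5,500 square feet > 3,900 square feet; closes 7:00 PM, at/before 10:00 PM → Small Premises Registration not required.
[R3] operates a retail storefront; closes 7:00 PM, after 5:00 PM; is a sole proprietorship → Municipal Registration required.
[R4] is a sole proprietorship; operates a retail storefront → Regulatory Registration required.
[R5] closes 7:00 PM, after 6:00 PM; is a sole proprietorship → Compliance Certificate required.
[R6] vehicles 20 > 8 → Municipal Certificate required.
[R7] operates a retail storefront; vehicles 20 > 9; operates outdoor seating on a public sidewalk → Retail Sales Permit required.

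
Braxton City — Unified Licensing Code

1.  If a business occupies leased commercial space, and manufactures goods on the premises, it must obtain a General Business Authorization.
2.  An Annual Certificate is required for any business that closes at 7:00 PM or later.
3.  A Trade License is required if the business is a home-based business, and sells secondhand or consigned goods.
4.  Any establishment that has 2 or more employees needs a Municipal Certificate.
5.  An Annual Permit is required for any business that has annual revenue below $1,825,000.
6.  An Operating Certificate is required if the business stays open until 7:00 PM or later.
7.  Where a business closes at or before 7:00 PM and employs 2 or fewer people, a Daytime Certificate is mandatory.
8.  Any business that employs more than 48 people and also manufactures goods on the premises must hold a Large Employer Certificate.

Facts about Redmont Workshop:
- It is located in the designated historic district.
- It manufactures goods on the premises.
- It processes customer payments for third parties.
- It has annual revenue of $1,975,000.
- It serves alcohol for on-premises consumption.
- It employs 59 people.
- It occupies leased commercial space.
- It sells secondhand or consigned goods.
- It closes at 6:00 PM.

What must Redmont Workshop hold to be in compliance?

1. occupies leased commercial space; manufactures goods on the premises → General Business Authorization required.
2. closes 6:00 PM, at/before 7:00 PM → Annual Certificate not required.
3. occupies leased commercial space (not: is a home-based business); sells secondhand or consigned goods → Trade License not required.
4. employees 59 ≥ 2 → Municipal Certificate required.
5. revenue $1,975,000 ≥ $1,825,000 → Annual Permit not required.
6. closes 6:00 PM, at/before 7:00 PM → Operating Certificate not required.
7. closes 6:00 PM, at/before 7:00 PM; employees 59 > 2 → Daytime Certificate not required.
8. employees 59 > 48; manufactures goods on the premises → Large Employer Certificate required.

General Business Authorization, Large Employer Certificate, Municipal Certificate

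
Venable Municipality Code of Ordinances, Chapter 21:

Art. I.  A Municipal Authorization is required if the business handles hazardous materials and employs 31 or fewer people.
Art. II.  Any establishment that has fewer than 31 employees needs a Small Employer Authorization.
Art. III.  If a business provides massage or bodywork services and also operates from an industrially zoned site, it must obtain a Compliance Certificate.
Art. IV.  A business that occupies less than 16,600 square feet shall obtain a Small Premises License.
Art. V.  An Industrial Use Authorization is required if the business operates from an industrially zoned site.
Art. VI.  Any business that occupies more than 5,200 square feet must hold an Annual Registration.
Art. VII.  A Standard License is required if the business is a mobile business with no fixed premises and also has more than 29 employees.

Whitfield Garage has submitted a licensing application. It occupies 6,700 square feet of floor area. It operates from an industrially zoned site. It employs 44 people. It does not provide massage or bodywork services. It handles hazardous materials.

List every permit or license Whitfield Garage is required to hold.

Art. I. handles hazardous materials; employees 44 > 31 → Municipal Authorization not required.
Art. II. employees 44 ≥ 31 → Small Employer Authorization not required.
Art. III. does not provide massage or bodywork services; operates from an industrially zoned site → Compliance Certificate not required.
Art. IV. floor area 6,700 square feet < 16,600 square feet → Small Premises License required.
Art. V. operates from an industrially zoned site → Industrial Use Authorization required.
Art. VI. floor area 6,700 square feet > 5,200 square feet → Annual Registration required.
Art. VII. operates from an industrially zoned site (not: is a mobile business with no fixed premises); employees 44 > 29 → Standard License not required.

Annual Registration, Industrial Use Authorization, Small Premises License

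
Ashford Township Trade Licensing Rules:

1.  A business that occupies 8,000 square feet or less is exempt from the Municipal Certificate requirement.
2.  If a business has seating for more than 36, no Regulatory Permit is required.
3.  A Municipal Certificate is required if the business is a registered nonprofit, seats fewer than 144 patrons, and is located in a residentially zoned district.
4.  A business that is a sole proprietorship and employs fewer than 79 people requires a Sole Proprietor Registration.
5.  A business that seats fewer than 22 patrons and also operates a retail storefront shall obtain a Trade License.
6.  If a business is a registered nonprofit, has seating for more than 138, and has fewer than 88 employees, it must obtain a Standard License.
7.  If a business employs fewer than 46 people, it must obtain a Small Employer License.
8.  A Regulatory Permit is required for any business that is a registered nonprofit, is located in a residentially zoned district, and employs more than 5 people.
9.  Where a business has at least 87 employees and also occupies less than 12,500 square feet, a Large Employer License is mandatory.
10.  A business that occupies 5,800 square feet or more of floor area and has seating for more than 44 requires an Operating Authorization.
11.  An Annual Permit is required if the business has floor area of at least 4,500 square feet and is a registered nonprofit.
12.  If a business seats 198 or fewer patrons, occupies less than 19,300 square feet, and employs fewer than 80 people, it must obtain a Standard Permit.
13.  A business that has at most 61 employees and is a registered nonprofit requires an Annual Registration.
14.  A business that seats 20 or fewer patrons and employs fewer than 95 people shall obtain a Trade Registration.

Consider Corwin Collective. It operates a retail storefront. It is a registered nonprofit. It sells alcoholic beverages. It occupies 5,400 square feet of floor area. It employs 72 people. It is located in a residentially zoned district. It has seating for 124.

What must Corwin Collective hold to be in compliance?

1. floor area 5,400 square feet ≤ 8,000 square feet → exempt from Municipal Certificate.
2. seating 124 > 36 → exempt from Regulatory Permit.
3. is a registered nonprofit; seating 124 < 144; is located in a residentially zoned district → Municipal Certificate required.
4. is a registered nonprofit (not: is a sole proprietorship); employees 72 < 79 → Sole Proprietor Registration not required.
5. seating 124 ≥ 22; operates a retail storefront → Trade License not required.
6. is a registered nonprofit; seating 124 ≤ 138; employees 72 < 88 → Standard License not required.
7. employees 72 ≥ 46 → Small Employer License not required.
8. is a registered nonprofit; is located in a residentially zoned district; employees 72 > 5 → Regulatory Permit required.
9. employees 72 < 87; floor area 5,400 square feet < 12,500 square feet → Large Employer License not required.
10. floor area 5,400 square feet < 5,800 square feet; seating 124 > 44 → Operating Authorization not required.
11. floor area 5,400 square feet ≥ 4,500 square feet; is a registered nonprofit → Annual Permit required.
12. seating 124 ≤ 198; floor area 5,400 square feet < 19,300 square feet; employees 72 < 80 → Standard Permit required.
13. employees 72 > 61; is a registered nonprofit → Annual Registration not required.
14. seating 124 > 20; employees 72 < 95 → Trade Registration not required.

Annual Permit, Standard Permit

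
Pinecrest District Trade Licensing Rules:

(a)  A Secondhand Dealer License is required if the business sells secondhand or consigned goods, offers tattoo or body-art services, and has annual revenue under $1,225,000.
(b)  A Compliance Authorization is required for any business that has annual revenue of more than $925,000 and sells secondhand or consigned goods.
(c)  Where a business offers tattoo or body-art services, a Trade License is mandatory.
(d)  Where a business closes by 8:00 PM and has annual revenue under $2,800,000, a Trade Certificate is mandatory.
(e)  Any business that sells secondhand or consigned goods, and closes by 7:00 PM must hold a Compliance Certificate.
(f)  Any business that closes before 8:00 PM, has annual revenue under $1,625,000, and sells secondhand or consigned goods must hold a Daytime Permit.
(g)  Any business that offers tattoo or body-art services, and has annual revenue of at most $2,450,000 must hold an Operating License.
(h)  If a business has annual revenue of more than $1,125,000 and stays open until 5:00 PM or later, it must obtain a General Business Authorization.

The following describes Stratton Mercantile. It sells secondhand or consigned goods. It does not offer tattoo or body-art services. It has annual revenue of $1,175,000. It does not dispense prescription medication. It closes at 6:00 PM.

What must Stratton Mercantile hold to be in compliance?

Compliance Authorization, Compliance Certificate, Daytime Permit, General Business Authorization, Trade Certificate

(a) sells secondhand or consigned goods; does not offer tattoo or body-art services; revenue $1,175,000 < $1,225,000 → Secondhand Dealer License not required.
(b) revenue $1,175,000 > $925,000; sells secondhand or consigned goods → Compliance Authorization required.
(c) does not offer tattoo or body-art services → Trade License not required.
(d) closes 6:00 PM, at/before 8:00 PM; revenue $1,175,000 < $2,800,000 → Trade Certificate required.
(e) sells secondhand or consigned goods; closes 6:00 PM, at/before 7:00 PM → Compliance Certificate required.
(f) closes 6:00 PM, at/before 8:00 PM; revenue $1,175,000 < $1,625,000; sells secondhand or consigned goods → Daytime Permit required.
(g) does not offer tattoo or body-art services; revenue $1,175,000 ≤ $2,450,000 → Operating License not required.
(h) revenue $1,175,000 > $1,125,000; closes 6:00 PM, after 5:00 PM → General Business Authorization required.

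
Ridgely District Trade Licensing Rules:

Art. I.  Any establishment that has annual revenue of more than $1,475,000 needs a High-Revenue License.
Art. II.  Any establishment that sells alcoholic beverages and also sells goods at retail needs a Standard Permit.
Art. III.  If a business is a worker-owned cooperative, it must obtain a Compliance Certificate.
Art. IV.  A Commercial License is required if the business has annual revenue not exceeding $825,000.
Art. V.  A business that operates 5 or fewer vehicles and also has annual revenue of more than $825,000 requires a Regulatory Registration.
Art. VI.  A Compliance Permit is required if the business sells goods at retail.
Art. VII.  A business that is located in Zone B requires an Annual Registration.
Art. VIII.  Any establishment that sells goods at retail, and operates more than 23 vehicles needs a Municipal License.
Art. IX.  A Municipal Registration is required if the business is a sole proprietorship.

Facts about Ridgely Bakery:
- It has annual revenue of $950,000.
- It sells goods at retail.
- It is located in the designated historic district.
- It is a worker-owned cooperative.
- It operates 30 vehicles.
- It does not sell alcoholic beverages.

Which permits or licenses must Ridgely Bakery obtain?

Compliance Certificate, Compliance Permit, Municipal License

Art. I. revenue $950,000 ≤ $1,475,000 → High-Revenue License not required.
Art. II. does not sell alcoholic beverages; sells goods at retail → Standard Permit not required.
Art. III. is a worker-owned cooperative → Compliance Certificate required.
Art. IV. revenue $950,000 > $825,000 → Commercial License not required.
Art. V. vehicles 30 > 5; revenue $950,000 > $825,000 → Regulatory Registration not required.
Art. VI. sells goods at retail → Compliance Permit required.
Art. VII. is located in the designated historic district (not: is located in Zone B) → Annual Registration not required.
Art. VIII. sells goods at retail; vehicles 30 > 23 → Municipal License required.
Art. IX. is a worker-owned cooperative (not: is a sole proprietorship) → Municipal Registration not required.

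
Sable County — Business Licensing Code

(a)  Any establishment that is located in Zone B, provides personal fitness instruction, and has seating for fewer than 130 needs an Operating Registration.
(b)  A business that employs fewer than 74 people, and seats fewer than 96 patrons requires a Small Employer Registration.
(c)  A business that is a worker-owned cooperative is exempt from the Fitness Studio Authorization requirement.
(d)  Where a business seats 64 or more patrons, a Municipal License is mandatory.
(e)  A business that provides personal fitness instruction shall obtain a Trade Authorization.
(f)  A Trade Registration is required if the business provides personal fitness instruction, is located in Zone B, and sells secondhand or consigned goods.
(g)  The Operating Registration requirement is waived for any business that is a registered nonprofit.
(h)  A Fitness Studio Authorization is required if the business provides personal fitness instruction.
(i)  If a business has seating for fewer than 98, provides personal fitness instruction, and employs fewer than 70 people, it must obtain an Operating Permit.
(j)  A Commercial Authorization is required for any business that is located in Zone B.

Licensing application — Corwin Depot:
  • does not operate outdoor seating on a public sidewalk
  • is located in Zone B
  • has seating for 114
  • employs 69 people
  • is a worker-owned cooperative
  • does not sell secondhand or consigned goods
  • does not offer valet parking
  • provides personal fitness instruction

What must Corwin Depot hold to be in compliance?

Commercial Authorization, Municipal License, Operating Registration, Trade Authorization

(a) is located in Zone B; provides personal fitness instruction; seating 114 < 130 → Operating Registration required.
(b) employees 69 < 74; seating 114 ≥ 96 → Small Employer Registration not required.
(c) is a worker-owned cooperative → exempt from Fitness Studio Authorization.
(d) seating 114 ≥ 64 → Municipal License required.
(e) provides personal fitness instruction → Trade Authorization required.
(f) provides personal fitness instruction; is located in Zone B; does not sell secondhand or consigned goods → Trade Registration not required.
(g) is a worker-owned cooperative (not: is a registered nonprofit) → Operating Registration exemption does not apply.
(h) provides personal fitness instruction → Fitness Studio Authorization required.
(i) seating 114 ≥ 98; provides personal fitness instruction; employees 69 < 70 → Operating Permit not required.
(j) is located in Zone B → Commercial Authorization required.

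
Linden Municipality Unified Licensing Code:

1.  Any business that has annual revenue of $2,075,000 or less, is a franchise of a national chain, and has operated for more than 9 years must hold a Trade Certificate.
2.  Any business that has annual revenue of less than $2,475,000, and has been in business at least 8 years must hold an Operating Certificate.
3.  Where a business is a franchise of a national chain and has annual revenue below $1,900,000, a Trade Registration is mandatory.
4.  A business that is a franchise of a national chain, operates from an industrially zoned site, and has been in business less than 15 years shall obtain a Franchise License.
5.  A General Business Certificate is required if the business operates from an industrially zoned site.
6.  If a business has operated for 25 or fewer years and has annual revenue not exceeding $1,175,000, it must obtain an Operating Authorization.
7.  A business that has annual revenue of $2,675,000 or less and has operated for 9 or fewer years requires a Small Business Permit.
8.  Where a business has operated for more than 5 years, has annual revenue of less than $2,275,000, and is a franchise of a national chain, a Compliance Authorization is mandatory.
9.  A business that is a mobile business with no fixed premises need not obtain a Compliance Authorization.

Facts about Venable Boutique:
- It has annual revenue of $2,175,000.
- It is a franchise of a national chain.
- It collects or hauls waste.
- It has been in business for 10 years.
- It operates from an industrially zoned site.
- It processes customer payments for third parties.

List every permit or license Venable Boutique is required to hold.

Compliance Authorization, Franchise License, General Business Certificate, Operating Certificate

1. revenue $2,175,000 > $2,075,000; is a franchise of a national chain; years in business 10 > 9 → Trade Certificate not required.
2. revenue $2,175,000 < $2,475,000; years in business 10 ≥ 8 → Operating Certificate required.
3. is a franchise of a national chain; revenue $2,175,000 ≥ $1,900,000 → Trade Registration not required.
4. is a franchise of a national chain; operates from an industrially zoned site; years in business 10 < 15 → Franchise License required.
5. operates from an industrially zoned site → General Business Certificate required.
6. years in business 10 ≤ 25; revenue $2,175,000 > $1,175,000 → Operating Authorization not required.
7. revenue $2,175,000 ≤ $2,675,000; years in business 10 > 9 → Small Business Permit not required.
8. years in business 10 > 5; revenue $2,175,000 < $2,275,000; is a franchise of a national chain → Compliance Authorization required.
9. operates from an industrially zoned site (not: is a mobile business with no fixed premises) → Compliance Authorization exemption does not apply.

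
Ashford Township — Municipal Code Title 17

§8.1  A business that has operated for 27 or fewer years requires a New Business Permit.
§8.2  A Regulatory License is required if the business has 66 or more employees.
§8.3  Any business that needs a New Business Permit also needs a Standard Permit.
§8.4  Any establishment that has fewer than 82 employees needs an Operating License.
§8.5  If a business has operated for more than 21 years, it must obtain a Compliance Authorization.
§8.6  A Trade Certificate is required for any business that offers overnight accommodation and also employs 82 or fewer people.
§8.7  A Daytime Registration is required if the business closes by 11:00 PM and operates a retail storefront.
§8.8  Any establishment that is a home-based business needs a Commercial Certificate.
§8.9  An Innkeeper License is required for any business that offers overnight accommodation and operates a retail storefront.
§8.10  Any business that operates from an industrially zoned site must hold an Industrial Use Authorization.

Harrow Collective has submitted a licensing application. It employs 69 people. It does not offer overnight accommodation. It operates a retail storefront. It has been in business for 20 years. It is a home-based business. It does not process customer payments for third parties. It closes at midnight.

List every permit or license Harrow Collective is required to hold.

Commercial Certificate, New Business Permit, Operating License, Regulatory License, Standard Permit

§8.1 years in business 20 ≤ 27 → New Business Permit required.
§8.2 employees 69 ≥ 66 → Regulatory License required.
§8.3 New Business Permit is required → Standard Permit also required.
§8.4 employees 69 < 82 → Operating License required.
§8.5 years in business 20 ≤ 21 → Compliance Authorization not required.
§8.6 does not offer overnight accommodation; employees 69 ≤ 82 → Trade Certificate not required.
§8.7 closes midnight, after 11:00 PM; operates a retail storefront → Daytime Registration not required.
§8.8 is a home-based business → Commercial Certificate required.
§8.9 does not offer overnight accommodation; operates a retail storefront → Innkeeper License not required.
§8.10 is a home-based business (not: operates from an industrially zoned site) → Industrial Use Authorization not required.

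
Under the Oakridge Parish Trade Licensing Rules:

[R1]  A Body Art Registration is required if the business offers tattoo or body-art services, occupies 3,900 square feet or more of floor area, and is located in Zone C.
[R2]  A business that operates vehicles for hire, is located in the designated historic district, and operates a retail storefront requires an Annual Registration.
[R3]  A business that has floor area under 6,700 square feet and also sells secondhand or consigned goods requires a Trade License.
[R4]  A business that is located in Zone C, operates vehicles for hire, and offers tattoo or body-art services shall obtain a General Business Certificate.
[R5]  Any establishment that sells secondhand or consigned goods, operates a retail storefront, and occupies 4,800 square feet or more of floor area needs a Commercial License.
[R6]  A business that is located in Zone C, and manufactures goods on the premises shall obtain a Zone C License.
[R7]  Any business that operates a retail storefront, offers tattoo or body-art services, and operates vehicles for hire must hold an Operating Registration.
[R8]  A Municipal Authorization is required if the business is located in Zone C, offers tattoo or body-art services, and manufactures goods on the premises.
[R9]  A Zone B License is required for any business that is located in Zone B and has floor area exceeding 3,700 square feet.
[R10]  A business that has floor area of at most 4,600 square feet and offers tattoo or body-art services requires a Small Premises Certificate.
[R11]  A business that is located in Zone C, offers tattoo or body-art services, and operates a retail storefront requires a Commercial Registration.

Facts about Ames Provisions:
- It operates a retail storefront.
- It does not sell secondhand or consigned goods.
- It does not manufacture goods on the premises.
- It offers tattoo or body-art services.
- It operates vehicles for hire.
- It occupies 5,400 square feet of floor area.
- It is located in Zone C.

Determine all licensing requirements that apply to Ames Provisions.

[R1] offers tattoo or body-art services; floor area 5,400 square feet ≥ 3,900 square feet; is located in Zone C → Body Art Registration required.
[R2] operates vehicles for hire; is located in Zone C (not: is located in the designated historic district); operates a retail storefront → Annual Registration not required.
[R3] floor area 5,400 square feet < 6,700 square feet; does not sell secondhand or consigned goods → Trade License not required.
[R4] is located in Zone C; operates vehicles for hire; offers tattoo or body-art services → General Business Certificate required.
[R5] does not sell secondhand or consigned goods; operates a retail storefront; floor area 5,400 square feet ≥ 4,800 square feet → Commercial License not required.
[R6] is located in Zone C; does not manufacture goods on the premises → Zone C License not required.
[R7] operates a retail storefront; offers tattoo or body-art services; operates vehicles for hire → Operating Registration required.
[R8] is located in Zone C; offers tattoo or body-art services; does not manufacture goods on the premises → Municipal Authorization not required.
[R9] is located in Zone C (not: is located in Zone B); floor area 5,400 square feet > 3,700 square feet → Zone B License not required.
[R10] floor area 5,400 square feet > 4,600 square feet; offers tattoo or body-art services → Small Premises Certificate not required.
[R11] is located in Zone C; offers tattoo or body-art services; operates a retail storefront → Commercial Registration required.

Body Art Registration, Commercial Registration, General Business Certificate, Operating Registration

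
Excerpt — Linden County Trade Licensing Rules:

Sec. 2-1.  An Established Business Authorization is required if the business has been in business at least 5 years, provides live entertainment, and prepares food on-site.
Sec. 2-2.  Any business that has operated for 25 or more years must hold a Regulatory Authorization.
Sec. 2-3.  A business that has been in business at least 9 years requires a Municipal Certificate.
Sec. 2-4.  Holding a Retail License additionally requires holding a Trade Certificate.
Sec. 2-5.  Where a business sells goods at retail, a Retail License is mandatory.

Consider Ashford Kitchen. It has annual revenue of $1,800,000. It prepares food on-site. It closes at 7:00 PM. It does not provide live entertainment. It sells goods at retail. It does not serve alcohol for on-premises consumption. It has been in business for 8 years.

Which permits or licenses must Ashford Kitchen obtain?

Sec. 2-1. years in business 8 ≥ 5; does not provide live entertainment; prepares food on-site → Established Business Authorization not required.
Sec. 2-2. years in business 8 < 25 → Regulatory Authorization not required.
Sec. 2-3. years in business 8 < 9 → Municipal Certificate not required.
Sec. 2-4. Retail License is required → Trade Certificate also required.
Sec. 2-5. sells goods at retail → Retail License required.

Retail License, Trade Certificate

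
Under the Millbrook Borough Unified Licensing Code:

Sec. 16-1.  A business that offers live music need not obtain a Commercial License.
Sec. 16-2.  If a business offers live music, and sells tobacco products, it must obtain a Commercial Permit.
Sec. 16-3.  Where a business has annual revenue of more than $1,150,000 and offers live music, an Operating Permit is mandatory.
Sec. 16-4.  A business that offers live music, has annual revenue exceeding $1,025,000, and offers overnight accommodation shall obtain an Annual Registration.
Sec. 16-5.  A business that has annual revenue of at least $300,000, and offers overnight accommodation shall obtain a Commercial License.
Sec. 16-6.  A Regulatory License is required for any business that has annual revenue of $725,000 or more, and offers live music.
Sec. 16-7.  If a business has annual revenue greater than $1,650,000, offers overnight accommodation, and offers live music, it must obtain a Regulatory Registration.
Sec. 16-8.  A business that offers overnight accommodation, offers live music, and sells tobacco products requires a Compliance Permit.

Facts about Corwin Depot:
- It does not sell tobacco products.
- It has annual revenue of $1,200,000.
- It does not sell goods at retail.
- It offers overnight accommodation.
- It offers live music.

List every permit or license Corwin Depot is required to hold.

Annual Registration, Operating Permit, Regulatory License

Sec. 16-1. offers live music → exempt from Commercial License.
Sec. 16-2. offers live music; does not sell tobacco products → Commercial Permit not required.
Sec. 16-3. revenue $1,200,000 > $1,150,000; offers live music → Operating Permit required.
Sec. 16-4. offers live music; revenue $1,200,000 > $1,025,000; offers overnight accommodation → Annual Registration required.
Sec. 16-5. revenue $1,200,000 ≥ $300,000; offers overnight accommodation → Commercial License required.
Sec. 16-6. revenue $1,200,000 ≥ $725,000; offers live music → Regulatory License required.
Sec. 16-7. revenue $1,200,000 ≤ $1,650,000; offers overnight accommodation; offers live music → Regulatory Registration not required.
Sec. 16-8. offers overnight accommodation; offers live music; does not sell tobacco products → Compliance Permit not required.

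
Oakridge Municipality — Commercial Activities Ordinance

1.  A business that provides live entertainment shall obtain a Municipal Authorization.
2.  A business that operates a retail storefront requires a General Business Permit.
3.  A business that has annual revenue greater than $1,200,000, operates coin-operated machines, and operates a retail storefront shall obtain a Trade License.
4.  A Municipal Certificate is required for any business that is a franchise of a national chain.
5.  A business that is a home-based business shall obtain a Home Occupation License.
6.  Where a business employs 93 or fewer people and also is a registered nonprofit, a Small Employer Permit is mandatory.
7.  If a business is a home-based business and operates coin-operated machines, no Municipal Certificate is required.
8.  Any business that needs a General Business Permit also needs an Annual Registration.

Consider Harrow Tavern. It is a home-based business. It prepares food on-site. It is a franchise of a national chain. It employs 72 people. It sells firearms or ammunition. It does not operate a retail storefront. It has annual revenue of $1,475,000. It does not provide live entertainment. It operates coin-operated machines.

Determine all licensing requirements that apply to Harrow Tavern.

Home Occupation License

1. does not provide live entertainment → Municipal Authorization not required.
2. does not operate a retail storefront → General Business Permit not required.
3. revenue $1,475,000 > $1,200,000; operates coin-operated machines; does not operate a retail storefront → Trade License not required.
4. is a franchise of a national chain → Municipal Certificate required.
5. is a home-based business → Home Occupation License required.
6. employees 72 ≤ 93; is a franchise of a national chain (not: is a registered nonprofit) → Small Employer Permit not required.
7. is a home-based business; operates coin-operated machines → exempt from Municipal Certificate.
8. General Business Permit is not required → no effect.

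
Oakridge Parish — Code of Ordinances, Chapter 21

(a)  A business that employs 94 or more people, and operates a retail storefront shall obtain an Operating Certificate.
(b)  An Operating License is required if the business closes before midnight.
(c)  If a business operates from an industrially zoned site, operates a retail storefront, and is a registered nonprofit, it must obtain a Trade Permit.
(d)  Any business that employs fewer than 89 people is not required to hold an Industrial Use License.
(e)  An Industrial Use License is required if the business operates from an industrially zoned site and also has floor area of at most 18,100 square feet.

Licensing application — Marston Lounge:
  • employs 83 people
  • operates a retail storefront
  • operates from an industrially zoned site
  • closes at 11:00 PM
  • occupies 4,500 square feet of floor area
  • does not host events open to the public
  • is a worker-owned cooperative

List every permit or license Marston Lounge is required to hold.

Operating License

(a) employees 83 < 94; operates a retail storefront → Operating Certificate not required.
(b) closes 11:00 PM, at/before midnight → Operating License required.
(c) operates from an industrially zoned site; operates a retail storefront; is a worker-owned cooperative (not: is a registered nonprofit) → Trade Permit not required.
(d) employees 83 < 89 → exempt from Industrial Use License.
(e) operates from an industrially zoned site; floor area 4,500 square feet ≤ 18,100 square feet → Industrial Use License required.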